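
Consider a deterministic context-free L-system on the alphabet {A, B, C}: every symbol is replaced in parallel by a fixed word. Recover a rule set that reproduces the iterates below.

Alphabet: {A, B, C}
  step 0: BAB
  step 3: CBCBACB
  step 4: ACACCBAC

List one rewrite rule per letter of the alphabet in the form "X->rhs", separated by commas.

A->CB, B->C, C->A

  step 3 ⇒ step 4: CBCBACB ⇒ A·C·A·C·CB·A·C
    A ↦ CB
    B ↦ C
    C ↦ A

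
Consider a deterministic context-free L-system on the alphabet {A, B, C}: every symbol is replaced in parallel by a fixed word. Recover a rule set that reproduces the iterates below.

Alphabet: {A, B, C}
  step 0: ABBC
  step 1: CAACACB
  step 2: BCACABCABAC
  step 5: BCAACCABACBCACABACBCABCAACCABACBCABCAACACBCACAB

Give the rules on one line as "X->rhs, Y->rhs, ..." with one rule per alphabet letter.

  step 1 ⇒ step 2: CAACACB ⇒ B·CA·CA·B·CA·B·AC
    A ↦ CA
    B ↦ AC
    C ↦ B

A->CA, B->AC, C->B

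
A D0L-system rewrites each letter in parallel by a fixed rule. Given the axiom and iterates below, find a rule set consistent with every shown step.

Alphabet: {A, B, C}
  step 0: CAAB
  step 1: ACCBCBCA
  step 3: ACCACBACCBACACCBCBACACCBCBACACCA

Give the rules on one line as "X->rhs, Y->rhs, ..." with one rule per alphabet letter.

  step 0 ⇒ step 1: CAAB ⇒ AC·CB·CB·CA
    A ↦ CB
    B ↦ CA
    C ↦ AC

A->CB, B->CA, C->AC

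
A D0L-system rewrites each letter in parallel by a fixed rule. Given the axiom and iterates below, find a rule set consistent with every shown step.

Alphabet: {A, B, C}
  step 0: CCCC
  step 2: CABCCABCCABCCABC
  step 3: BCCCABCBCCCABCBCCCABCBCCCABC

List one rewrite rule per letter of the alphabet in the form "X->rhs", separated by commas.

  step 2 ⇒ step 3: CABCCABCCABCCABC ⇒ BC·C·CA·BC·BC·C·CA·BC·BC·C·CA·BC·BC·C·CA·BC
    A ↦ C
    B ↦ CA
    C ↦ BC

A->C, B->CA, C->BC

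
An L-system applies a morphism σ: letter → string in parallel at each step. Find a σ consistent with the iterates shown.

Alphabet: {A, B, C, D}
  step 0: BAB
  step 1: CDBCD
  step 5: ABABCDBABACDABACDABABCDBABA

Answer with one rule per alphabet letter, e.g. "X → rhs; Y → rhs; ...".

A->B, B->CD, C->A, D->BA

  step 0 ⇒ step 1: BAB ⇒ CD·B·CD
    A ↦ B
    B ↦ CD
    C ↦ A  (constrained at step 1)
    D ↦ BA  (constrained at step 1)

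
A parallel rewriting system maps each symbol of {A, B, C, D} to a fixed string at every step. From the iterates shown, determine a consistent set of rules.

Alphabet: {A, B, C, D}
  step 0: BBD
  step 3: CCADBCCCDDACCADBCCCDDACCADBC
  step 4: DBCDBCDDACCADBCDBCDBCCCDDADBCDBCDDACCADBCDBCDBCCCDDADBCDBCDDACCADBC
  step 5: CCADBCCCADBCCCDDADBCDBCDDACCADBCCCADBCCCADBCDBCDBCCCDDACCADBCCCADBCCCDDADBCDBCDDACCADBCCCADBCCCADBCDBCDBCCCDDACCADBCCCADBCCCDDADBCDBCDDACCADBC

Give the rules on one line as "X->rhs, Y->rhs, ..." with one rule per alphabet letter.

A->DDA, B->CA, C->DBC, D->C

  step 4 ⇒ step 5: DBCDBCDDACCADBCDBCDBCCCDDADBCDBCDDACCADBCDBCDBCCCDDADBCDBCDDACCADBC ⇒ C·CA·DBC·C·CA·DBC·C·C·DDA·DBC·DBC·DDA·C·CA·DBC·C·CA·DBC·C·CA·DBC·DBC·DBC·C·C·DDA·C·CA·DBC·C·CA·DBC·C·C·DDA·DBC·DBC·DDA·C·CA·DBC·C·CA·DBC·C·CA·DBC·DBC·DBC·C·C·DDA·C·CA·DBC·C·CA·DBC·C·C·DDA·DBC·DBC·DDA·C·CA·DBC
    A ↦ DDA
    B ↦ CA
    C ↦ DBC
    D ↦ C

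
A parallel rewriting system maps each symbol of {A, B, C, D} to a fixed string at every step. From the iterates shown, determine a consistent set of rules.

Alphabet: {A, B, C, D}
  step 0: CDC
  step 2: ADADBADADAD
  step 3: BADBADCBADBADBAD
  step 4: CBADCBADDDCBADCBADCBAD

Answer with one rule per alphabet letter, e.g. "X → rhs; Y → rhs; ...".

  step 3 ⇒ step 4: BADBADCBADBADBAD ⇒ C·B·AD·C·B·AD·DD·C·B·AD·C·B·AD·C·B·AD
    A ↦ B
    B ↦ C
    C ↦ DD
    D ↦ AD

A->B, B->C, C->DD, D->AD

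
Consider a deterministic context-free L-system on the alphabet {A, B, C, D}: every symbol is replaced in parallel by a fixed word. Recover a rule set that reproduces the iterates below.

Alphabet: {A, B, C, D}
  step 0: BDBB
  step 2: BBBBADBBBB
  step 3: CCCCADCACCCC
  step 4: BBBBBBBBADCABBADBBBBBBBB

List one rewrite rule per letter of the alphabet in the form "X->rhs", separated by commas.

A->AD, B->C, C->BB, D->CA

  step 3 ⇒ step 4: CCCCADCACCCC ⇒ BB·BB·BB·BB·AD·CA·BB·AD·BB·BB·BB·BB
    A ↦ AD
    C ↦ BB
    D ↦ CA
  step 2 ⇒ step 3: BBBBADBBBB ⇒ C·C·C·C·AD·CA·C·C·C·C
    B ↦ C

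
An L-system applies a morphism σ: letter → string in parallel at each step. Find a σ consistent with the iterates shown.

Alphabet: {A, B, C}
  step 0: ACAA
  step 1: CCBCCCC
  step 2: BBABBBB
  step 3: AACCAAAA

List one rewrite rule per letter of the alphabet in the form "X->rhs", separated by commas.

  step 2 ⇒ step 3: BBABBBB ⇒ A·A·CC·A·A·A·A
    A ↦ CC
    B ↦ A
  step 0 ⇒ step 1: ACAA ⇒ CC·B·CC·CC
    C ↦ B

A->CC, B->A, C->B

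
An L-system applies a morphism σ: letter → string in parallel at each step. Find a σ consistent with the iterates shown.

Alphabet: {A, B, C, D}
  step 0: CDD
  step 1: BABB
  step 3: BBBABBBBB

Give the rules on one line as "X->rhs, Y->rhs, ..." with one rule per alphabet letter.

A->CD, B->DD, C->BA, D->B

  step 0 ⇒ step 1: CDD ⇒ BA·B·B
    C ↦ BA
    D ↦ B
    A ↦ CD  (constrained at step 1)
    B ↦ DD  (constrained at step 1)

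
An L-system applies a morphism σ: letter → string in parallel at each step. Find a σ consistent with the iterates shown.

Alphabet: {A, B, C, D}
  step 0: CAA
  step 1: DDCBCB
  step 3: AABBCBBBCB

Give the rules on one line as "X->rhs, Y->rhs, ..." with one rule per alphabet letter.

  step 0 ⇒ step 1: CAA ⇒ DD·CB·CB
    A ↦ CB
    C ↦ DD
    B ↦ A  (constrained at step 1)
    D ↦ B  (constrained at step 1)

A->CB, B->A, C->DD, D->B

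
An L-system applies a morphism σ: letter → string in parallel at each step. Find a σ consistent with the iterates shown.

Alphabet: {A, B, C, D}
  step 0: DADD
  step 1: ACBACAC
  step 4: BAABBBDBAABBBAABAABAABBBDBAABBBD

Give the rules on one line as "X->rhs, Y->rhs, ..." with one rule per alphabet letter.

  step 0 ⇒ step 1: DADD ⇒ AC·B·AC·AC
    A ↦ B
    D ↦ AC
    B ↦ BAA  (constrained at step 1)
    C ↦ D  (constrained at step 1)

A->B, B->BAA, C->D, D->AC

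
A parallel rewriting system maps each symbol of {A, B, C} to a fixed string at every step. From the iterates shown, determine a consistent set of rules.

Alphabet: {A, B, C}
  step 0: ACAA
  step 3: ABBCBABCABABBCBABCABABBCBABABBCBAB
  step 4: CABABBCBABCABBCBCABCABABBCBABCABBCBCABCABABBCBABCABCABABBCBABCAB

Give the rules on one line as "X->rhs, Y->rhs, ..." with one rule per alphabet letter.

  step 3 ⇒ step 4: ABBCBABCABABBCBABCABABBCBABABBCBAB ⇒ C·AB·AB·BCB·AB·C·AB·BCB·C·AB·C·AB·AB·BCB·AB·C·AB·BCB·C·AB·C·AB·AB·BCB·AB·C·AB·C·AB·AB·BCB·AB·C·AB
    A ↦ C
    B ↦ AB
    C ↦ BCB

A->C, B->AB, C->BCB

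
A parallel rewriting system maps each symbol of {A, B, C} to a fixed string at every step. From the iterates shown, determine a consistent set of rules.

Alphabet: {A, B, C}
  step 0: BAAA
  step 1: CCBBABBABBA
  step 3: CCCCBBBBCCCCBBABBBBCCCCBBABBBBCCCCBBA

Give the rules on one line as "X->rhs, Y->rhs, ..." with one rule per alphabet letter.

  step 0 ⇒ step 1: BAAA ⇒ CC·BBA·BBA·BBA
    A ↦ BBA
    B ↦ CC
    C ↦ B  (constrained at step 1)

A->BBA, B->CC, C->B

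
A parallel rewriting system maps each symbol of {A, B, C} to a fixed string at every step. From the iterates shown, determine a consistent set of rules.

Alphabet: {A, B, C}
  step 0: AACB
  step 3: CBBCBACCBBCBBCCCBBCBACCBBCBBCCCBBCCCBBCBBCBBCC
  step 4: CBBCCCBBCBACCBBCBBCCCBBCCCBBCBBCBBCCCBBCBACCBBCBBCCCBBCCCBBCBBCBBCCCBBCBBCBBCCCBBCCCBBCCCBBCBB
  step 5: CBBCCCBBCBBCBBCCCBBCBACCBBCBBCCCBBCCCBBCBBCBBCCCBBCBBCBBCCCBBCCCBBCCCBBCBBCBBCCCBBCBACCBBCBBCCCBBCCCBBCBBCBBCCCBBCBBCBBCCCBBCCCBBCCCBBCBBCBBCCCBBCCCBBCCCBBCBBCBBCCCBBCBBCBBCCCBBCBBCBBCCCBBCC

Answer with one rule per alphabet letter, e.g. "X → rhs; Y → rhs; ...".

A->BAC, B->C, C->CBB

  step 4 ⇒ step 5: CBBCCCBBCBACCBBCBBCCCBBCCCBBCBBCBBCCCBBCBACCBBCBBCCCBBCCCBBCBBCBBCCCBBCBBCBBCCCBBCCCBBCCCBBCBB ⇒ CBB·C·C·CBB·CBB·CBB·C·C·CBB·C·BAC·CBB·CBB·C·C·CBB·C·C·CBB·CBB·CBB·C·C·CBB·CBB·CBB·C·C·CBB·C·C·CBB·C·C·CBB·CBB·CBB·C·C·CBB·C·BAC·CBB·CBB·C·C·CBB·C·C·CBB·CBB·CBB·C·C·CBB·CBB·CBB·C·C·CBB·C·C·CBB·C·C·CBB·CBB·CBB·C·C·CBB·C·C·CBB·C·C·CBB·CBB·CBB·C·C·CBB·CBB·CBB·C·C·CBB·CBB·CBB·C·C·CBB·C·C
    A ↦ BAC
    B ↦ C
    C ↦ CBB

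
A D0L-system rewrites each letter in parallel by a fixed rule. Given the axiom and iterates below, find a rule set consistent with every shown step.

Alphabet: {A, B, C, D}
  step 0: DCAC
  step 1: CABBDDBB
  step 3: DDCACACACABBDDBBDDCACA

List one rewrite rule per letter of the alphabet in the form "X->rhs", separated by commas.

A->DD, B->D, C->BB, D->CA

  step 0 ⇒ step 1: DCAC ⇒ CA·BB·DD·BB
    A ↦ DD
    C ↦ BB
    D ↦ CA
    B ↦ D  (constrained at step 1)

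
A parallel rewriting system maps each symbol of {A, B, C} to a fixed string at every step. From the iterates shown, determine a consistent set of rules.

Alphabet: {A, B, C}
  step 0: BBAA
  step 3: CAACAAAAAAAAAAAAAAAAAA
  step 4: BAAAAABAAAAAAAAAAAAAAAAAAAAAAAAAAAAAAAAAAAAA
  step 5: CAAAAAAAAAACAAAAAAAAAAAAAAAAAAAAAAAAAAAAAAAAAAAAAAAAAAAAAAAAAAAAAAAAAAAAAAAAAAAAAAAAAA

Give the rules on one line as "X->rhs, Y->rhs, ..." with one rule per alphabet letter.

  step 4 ⇒ step 5: BAAAAABAAAAAAAAAAAAAAAAAAAAAAAAAAAAAAAAAAAAA ⇒ C·AA·AA·AA·AA·AA·C·AA·AA·AA·AA·AA·AA·AA·AA·AA·AA·AA·AA·AA·AA·AA·AA·AA·AA·AA·AA·AA·AA·AA·AA·AA·AA·AA·AA·AA·AA·AA·AA·AA·AA·AA·AA·AA
    A ↦ AA
    B ↦ C
  step 3 ⇒ step 4: CAACAAAAAAAAAAAAAAAAAA ⇒ BA·AA·AA·BA·AA·AA·AA·AA·AA·AA·AA·AA·AA·AA·AA·AA·AA·AA·AA·AA·AA·AA
    C ↦ BA

A->AA, B->C, C->BA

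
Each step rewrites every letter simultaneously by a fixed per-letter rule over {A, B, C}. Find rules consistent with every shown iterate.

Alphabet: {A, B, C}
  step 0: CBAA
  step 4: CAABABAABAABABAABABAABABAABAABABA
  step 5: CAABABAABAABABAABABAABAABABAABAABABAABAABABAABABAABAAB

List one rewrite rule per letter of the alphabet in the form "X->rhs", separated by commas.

A->AB, B->A, C->CA

  step 4 ⇒ step 5: CAABABAABAABABAABABAABABAABAABABA ⇒ CA·AB·AB·A·AB·A·AB·AB·A·AB·AB·A·AB·A·AB·AB·A·AB·A·AB·AB·A·AB·A·AB·AB·A·AB·AB·A·AB·A·AB
    A ↦ AB
    B ↦ A
    C ↦ CA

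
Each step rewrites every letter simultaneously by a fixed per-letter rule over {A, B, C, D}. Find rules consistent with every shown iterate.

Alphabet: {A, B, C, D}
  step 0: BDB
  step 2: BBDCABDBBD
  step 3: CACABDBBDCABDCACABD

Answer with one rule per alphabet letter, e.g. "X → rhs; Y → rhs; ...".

A->BD, B->CA, C->B, D->BD

  step 2 ⇒ step 3: BBDCABDBBD ⇒ CA·CA·BD·B·BD·CA·BD·CA·CA·BD
    A ↦ BD
    B ↦ CA
    C ↦ B
    D ↦ BD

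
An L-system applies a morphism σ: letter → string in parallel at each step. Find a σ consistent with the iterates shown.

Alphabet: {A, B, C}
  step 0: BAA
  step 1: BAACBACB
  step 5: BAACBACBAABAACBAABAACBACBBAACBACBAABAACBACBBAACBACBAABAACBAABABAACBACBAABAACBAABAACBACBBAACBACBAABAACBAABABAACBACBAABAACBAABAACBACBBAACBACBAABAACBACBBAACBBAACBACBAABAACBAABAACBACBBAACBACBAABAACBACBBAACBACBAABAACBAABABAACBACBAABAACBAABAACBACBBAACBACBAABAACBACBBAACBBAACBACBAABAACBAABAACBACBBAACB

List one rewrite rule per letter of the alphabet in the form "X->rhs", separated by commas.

A->ACB, B->BA, C->AA

  step 0 ⇒ step 1: BAA ⇒ BA·ACB·ACB
    A ↦ ACB
    B ↦ BA
    C ↦ AA  (constrained at step 1)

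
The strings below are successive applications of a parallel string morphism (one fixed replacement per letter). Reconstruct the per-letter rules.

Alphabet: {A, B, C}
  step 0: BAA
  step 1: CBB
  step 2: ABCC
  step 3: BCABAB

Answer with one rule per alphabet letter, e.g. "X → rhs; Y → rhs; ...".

A->B, B->C, C->AB

  step 2 ⇒ step 3: ABCC ⇒ B·C·AB·AB
    A ↦ B
    B ↦ C
    C ↦ AB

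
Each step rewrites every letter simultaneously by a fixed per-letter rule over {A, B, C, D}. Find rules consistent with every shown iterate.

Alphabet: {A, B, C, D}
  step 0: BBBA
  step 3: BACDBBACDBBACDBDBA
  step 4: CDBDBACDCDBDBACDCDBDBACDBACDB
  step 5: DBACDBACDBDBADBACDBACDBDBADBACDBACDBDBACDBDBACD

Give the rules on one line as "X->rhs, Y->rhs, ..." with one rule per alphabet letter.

A->B, B->CD, C->D, D->BA

  step 4 ⇒ step 5: CDBDBACDCDBDBACDCDBDBACDBACDB ⇒ D·BA·CD·BA·CD·B·D·BA·D·BA·CD·BA·CD·B·D·BA·D·BA·CD·BA·CD·B·D·BA·CD·B·D·BA·CD
    A ↦ B
    B ↦ CD
    C ↦ D
    D ↦ BA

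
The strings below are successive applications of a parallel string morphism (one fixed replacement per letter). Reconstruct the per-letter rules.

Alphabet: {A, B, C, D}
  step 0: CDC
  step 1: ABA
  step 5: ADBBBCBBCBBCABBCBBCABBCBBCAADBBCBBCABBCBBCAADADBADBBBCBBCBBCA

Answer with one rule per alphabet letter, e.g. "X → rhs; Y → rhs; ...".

  step 0 ⇒ step 1: CDC ⇒ A·B·A
    C ↦ A
    D ↦ B
    A ↦ AD  (constrained at step 1)
    B ↦ BBC  (constrained at step 1)

A->AD, B->BBC, C->A, D->B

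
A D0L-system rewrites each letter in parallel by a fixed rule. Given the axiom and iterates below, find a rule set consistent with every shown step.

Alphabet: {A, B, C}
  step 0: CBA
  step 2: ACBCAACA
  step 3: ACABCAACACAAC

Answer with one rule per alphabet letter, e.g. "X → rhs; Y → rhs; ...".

  step 2 ⇒ step 3: ACBCAACA ⇒ AC·A·BC·A·AC·AC·A·AC
    A ↦ AC
    B ↦ BC
    C ↦ A

A->AC, B->BC, C->A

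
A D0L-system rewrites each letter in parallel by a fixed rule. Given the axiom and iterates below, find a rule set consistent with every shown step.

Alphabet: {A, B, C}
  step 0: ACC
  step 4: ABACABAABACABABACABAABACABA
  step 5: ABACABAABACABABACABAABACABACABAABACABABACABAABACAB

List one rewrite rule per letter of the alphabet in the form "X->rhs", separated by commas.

A->AB, B->AC, C->A

  step 4 ⇒ step 5: ABACABAABACABABACABAABACABA ⇒ AB·AC·AB·A·AB·AC·AB·AB·AC·AB·A·AB·AC·AB·AC·AB·A·AB·AC·AB·AB·AC·AB·A·AB·AC·AB
    A ↦ AB
    B ↦ AC
    C ↦ A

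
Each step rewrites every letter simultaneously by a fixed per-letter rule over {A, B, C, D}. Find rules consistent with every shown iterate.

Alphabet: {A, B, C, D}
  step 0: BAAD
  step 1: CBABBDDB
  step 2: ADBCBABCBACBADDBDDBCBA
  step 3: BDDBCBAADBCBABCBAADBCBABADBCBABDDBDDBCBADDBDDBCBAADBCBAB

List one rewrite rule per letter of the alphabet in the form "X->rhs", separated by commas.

A->B, B->CBA, C->ADB, D->DDB

  step 2 ⇒ step 3: ADBCBABCBACBADDBDDBCBA ⇒ B·DDB·CBA·ADB·CBA·B·CBA·ADB·CBA·B·ADB·CBA·B·DDB·DDB·CBA·DDB·DDB·CBA·ADB·CBA·B
    A ↦ B
    B ↦ CBA
    C ↦ ADB
    D ↦ DDB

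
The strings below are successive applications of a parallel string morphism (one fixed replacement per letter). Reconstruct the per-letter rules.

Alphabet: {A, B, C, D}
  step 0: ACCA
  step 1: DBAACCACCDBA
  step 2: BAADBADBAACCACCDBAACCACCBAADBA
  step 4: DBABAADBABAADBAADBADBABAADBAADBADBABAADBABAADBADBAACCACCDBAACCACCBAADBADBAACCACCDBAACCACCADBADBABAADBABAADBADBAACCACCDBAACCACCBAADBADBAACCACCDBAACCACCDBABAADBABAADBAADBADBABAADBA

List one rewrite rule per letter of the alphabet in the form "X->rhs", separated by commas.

  step 1 ⇒ step 2: DBAACCACCDBA ⇒ BA·A·DBA·DBA·ACC·ACC·DBA·ACC·ACC·BA·A·DBA
    A ↦ DBA
    B ↦ A
    C ↦ ACC
    D ↦ BA

A->DBA, B->A, C->ACC, D->BA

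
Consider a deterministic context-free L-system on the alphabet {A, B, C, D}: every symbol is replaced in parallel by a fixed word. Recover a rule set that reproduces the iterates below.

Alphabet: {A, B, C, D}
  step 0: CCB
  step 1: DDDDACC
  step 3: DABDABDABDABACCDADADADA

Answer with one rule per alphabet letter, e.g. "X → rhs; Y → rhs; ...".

A->B, B->ACC, C->DD, D->DA

  step 0 ⇒ step 1: CCB ⇒ DD·DD·ACC
    B ↦ ACC
    C ↦ DD
    A ↦ B  (constrained at step 1)
    D ↦ DA  (constrained at step 1)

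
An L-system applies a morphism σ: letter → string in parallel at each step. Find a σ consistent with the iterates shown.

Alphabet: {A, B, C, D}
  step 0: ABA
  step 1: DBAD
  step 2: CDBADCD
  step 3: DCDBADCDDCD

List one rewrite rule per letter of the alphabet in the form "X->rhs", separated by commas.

A->D, B->BA, C->D, D->CD

  step 2 ⇒ step 3: CDBADCD ⇒ D·CD·BA·D·CD·D·CD
    A ↦ D
    B ↦ BA
    C ↦ D
    D ↦ CD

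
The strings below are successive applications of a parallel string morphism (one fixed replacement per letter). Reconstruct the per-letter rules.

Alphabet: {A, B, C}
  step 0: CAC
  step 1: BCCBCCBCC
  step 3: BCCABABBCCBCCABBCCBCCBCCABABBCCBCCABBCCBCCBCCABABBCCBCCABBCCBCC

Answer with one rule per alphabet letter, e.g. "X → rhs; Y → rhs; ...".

A->BCC, B->AB, C->BCC

  step 0 ⇒ step 1: CAC ⇒ BCC·BCC·BCC
    A ↦ BCC
    C ↦ BCC
    B ↦ AB  (constrained at step 1)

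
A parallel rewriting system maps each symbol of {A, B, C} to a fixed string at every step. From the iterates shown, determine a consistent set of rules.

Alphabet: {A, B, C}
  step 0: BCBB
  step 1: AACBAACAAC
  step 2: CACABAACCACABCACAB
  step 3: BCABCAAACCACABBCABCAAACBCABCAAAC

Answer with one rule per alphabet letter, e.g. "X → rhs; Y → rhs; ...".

  step 2 ⇒ step 3: CACABAACCACABCACAB ⇒ B·CA·B·CA·AAC·CA·CA·B·B·CA·B·CA·AAC·B·CA·B·CA·AAC
    A ↦ CA
    B ↦ AAC
    C ↦ B

A->CA, B->AAC, C->B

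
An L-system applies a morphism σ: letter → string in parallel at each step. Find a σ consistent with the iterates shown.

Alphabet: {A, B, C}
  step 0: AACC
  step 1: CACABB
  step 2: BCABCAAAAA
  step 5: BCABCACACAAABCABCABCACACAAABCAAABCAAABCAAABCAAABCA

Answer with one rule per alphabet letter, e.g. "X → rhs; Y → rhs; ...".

  step 1 ⇒ step 2: CACABB ⇒ B·CA·B·CA·AA·AA
    A ↦ CA
    B ↦ AA
    C ↦ B

A->CA, B->AA, C->B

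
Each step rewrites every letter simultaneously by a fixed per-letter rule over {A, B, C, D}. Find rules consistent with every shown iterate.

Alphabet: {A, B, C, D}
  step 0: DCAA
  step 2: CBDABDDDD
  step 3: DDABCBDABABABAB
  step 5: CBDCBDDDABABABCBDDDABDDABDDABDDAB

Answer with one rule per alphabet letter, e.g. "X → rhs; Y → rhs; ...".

  step 2 ⇒ step 3: CBDABDDDD ⇒ D·D·AB·CB·D·AB·AB·AB·AB
    A ↦ CB
    B ↦ D
    C ↦ D
    D ↦ AB

A->CB, B->D, C->D, D->AB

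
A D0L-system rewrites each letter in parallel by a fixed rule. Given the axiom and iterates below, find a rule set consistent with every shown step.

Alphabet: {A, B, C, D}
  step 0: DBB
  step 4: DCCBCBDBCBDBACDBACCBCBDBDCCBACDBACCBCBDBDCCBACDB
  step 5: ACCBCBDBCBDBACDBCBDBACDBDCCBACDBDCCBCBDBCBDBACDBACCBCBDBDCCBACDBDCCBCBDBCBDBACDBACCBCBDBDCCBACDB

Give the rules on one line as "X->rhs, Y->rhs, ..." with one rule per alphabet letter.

A->DC, B->DB, C->CB, D->AC

  step 4 ⇒ step 5: DCCBCBDBCBDBACDBACCBCBDBDCCBACDBACCBCBDBDCCBACDB ⇒ AC·CB·CB·DB·CB·DB·AC·DB·CB·DB·AC·DB·DC·CB·AC·DB·DC·CB·CB·DB·CB·DB·AC·DB·AC·CB·CB·DB·DC·CB·AC·DB·DC·CB·CB·DB·CB·DB·AC·DB·AC·CB·CB·DB·DC·CB·AC·DB
    A ↦ DC
    B ↦ DB
    C ↦ CB
    D ↦ AC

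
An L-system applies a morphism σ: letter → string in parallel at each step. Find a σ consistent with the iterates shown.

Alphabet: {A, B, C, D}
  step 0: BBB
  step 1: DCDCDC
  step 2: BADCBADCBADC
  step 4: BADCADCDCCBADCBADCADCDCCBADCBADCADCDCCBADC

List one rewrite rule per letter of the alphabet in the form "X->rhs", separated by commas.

  step 1 ⇒ step 2: DCDCDC ⇒ B·ADC·B·ADC·B·ADC
    C ↦ ADC
    D ↦ B
    A ↦ C  (constrained at step 2)
  step 0 ⇒ step 1: BBB ⇒ DC·DC·DC
    B ↦ DC

A->C, B->DC, C->ADC, D->B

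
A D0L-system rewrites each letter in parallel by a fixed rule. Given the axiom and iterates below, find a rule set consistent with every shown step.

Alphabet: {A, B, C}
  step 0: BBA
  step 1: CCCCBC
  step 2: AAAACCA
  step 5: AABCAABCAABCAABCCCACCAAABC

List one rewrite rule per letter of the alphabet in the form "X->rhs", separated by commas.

  step 1 ⇒ step 2: CCCCBC ⇒ A·A·A·A·CC·A
    B ↦ CC
    C ↦ A
  step 0 ⇒ step 1: BBA ⇒ CC·CC·BC
    A ↦ BC

A->BC, B->CC, C->A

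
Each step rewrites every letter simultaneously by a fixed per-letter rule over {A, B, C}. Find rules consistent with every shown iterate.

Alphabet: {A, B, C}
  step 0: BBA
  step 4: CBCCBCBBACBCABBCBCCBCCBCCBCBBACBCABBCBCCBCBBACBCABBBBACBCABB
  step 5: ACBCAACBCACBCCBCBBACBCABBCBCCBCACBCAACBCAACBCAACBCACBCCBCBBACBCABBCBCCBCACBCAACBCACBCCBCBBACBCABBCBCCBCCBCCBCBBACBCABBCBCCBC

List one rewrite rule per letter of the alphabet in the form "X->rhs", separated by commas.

  step 4 ⇒ step 5: CBCCBCBBACBCABBCBCCBCCBCCBCBBACBCABBCBCCBCBBACBCABBBBACBCABB ⇒ A·CBC·A·A·CBC·A·CBC·CBC·BB·A·CBC·A·BB·CBC·CBC·A·CBC·A·A·CBC·A·A·CBC·A·A·CBC·A·CBC·CBC·BB·A·CBC·A·BB·CBC·CBC·A·CBC·A·A·CBC·A·CBC·CBC·BB·A·CBC·A·BB·CBC·CBC·CBC·CBC·BB·A·CBC·A·BB·CBC·CBC
    A ↦ BB
    B ↦ CBC
    C ↦ A

A->BB, B->CBC, C->A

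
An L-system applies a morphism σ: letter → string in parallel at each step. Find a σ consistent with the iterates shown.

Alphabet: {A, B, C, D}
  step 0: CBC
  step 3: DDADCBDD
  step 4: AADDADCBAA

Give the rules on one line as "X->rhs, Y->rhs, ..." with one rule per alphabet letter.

  step 3 ⇒ step 4: DDADCBDD ⇒ A·A·DD·A·D·CB·A·A
    A ↦ DD
    B ↦ CB
    C ↦ D
    D ↦ A

A->DD, B->CB, C->D, D->A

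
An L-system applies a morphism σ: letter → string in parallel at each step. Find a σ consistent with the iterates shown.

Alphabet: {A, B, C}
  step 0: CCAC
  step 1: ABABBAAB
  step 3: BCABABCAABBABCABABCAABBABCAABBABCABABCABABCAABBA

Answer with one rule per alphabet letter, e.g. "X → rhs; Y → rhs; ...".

A->BA, B->BCA, C->AB

  step 0 ⇒ step 1: CCAC ⇒ AB·AB·BA·AB
    A ↦ BA
    C ↦ AB
    B ↦ BCA  (constrained at step 1)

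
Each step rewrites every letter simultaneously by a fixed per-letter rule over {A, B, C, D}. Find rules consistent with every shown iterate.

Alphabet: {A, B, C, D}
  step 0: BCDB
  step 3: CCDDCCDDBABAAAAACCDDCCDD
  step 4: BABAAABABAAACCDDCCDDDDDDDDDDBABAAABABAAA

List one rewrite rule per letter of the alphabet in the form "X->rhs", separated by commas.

  step 3 ⇒ step 4: CCDDCCDDBABAAAAACCDDCCDD ⇒ BA·BA·A·A·BA·BA·A·A·CC·DD·CC·DD·DD·DD·DD·DD·BA·BA·A·A·BA·BA·A·A
    A ↦ DD
    B ↦ CC
    C ↦ BA
    D ↦ A

A->DD, B->CC, C->BA, D->A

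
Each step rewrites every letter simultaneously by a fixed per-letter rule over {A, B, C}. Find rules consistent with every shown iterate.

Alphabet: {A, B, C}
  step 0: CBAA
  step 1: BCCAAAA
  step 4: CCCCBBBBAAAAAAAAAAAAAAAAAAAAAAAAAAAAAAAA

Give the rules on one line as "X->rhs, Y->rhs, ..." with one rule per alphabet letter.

A->AA, B->CC, C->B

  step 0 ⇒ step 1: CBAA ⇒ B·CC·AA·AA
    A ↦ AA
    B ↦ CC
    C ↦ B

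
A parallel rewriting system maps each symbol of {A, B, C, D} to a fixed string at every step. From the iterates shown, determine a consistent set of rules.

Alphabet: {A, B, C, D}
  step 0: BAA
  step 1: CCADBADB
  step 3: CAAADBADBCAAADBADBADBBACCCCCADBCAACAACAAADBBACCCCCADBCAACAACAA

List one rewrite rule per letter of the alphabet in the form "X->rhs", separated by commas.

  step 0 ⇒ step 1: BAA ⇒ CC·ADB·ADB
    A ↦ ADB
    B ↦ CC
    C ↦ CAA  (constrained at step 1)
    D ↦ BAC  (constrained at step 1)

A->ADB, B->CC, C->CAA, D->BAC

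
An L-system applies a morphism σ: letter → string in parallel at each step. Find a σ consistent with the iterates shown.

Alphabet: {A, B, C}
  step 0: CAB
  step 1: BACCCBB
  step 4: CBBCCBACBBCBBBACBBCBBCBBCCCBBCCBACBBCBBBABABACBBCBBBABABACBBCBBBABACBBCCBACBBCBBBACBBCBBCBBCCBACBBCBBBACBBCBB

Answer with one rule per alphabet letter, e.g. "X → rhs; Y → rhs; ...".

  step 0 ⇒ step 1: CAB ⇒ BA·CC·CBB
    A ↦ CC
    B ↦ CBB
    C ↦ BA

A->CC, B->CBB, C->BA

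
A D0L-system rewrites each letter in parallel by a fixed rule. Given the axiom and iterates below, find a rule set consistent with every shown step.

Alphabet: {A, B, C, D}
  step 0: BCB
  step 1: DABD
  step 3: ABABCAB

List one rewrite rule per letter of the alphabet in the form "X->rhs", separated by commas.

  step 0 ⇒ step 1: BCB ⇒ D·AB·D
    B ↦ D
    C ↦ AB
    A ↦ C  (constrained at step 1)
    D ↦ C  (constrained at step 1)

A->C, B->D, C->AB, D->C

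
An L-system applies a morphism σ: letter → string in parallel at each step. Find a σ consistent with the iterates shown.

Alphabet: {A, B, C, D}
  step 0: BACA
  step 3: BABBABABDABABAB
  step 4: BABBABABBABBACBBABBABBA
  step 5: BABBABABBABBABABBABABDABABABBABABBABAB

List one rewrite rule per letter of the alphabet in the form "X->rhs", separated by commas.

  step 4 ⇒ step 5: BABBABABBABBACBBABBABBA ⇒ BA·B·BA·BA·B·BA·B·BA·BA·B·BA·BA·B·DA·BA·BA·B·BA·BA·B·BA·BA·B
    A ↦ B
    B ↦ BA
    C ↦ DA
  step 3 ⇒ step 4: BABBABABDABABAB ⇒ BA·B·BA·BA·B·BA·B·BA·C·B·BA·B·BA·B·BA
    D ↦ C

A->B, B->BA, C->DA, D->C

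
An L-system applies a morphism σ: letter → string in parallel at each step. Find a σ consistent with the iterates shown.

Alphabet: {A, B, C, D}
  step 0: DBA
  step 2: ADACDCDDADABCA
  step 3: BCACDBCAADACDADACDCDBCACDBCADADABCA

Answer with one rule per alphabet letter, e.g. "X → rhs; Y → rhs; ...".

A->BCA, B->D, C->ADA, D->CD

  step 2 ⇒ step 3: ADACDCDDADABCA ⇒ BCA·CD·BCA·ADA·CD·ADA·CD·CD·BCA·CD·BCA·D·ADA·BCA
    A ↦ BCA
    B ↦ D
    C ↦ ADA
    D ↦ CD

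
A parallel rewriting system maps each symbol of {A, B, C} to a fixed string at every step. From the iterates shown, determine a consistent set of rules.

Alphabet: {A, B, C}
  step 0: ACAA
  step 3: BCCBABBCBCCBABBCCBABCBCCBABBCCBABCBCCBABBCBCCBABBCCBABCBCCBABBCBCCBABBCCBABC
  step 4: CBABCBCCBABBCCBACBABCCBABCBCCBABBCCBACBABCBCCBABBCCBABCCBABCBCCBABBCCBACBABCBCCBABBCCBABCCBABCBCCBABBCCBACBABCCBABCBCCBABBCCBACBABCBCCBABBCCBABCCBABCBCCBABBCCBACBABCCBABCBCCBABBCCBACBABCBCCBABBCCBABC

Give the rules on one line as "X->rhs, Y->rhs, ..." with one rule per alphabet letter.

A->BBC, B->CBA, C->BC

  step 3 ⇒ step 4: BCCBABBCBCCBABBCCBABCBCCBABBCCBABCBCCBABBCBCCBABBCCBABCBCCBABBCBCCBABBCCBABC ⇒ CBA·BC·BC·CBA·BBC·CBA·CBA·BC·CBA·BC·BC·CBA·BBC·CBA·CBA·BC·BC·CBA·BBC·CBA·BC·CBA·BC·BC·CBA·BBC·CBA·CBA·BC·BC·CBA·BBC·CBA·BC·CBA·BC·BC·CBA·BBC·CBA·CBA·BC·CBA·BC·BC·CBA·BBC·CBA·CBA·BC·BC·CBA·BBC·CBA·BC·CBA·BC·BC·CBA·BBC·CBA·CBA·BC·CBA·BC·BC·CBA·BBC·CBA·CBA·BC·BC·CBA·BBC·CBA·BC
    A ↦ BBC
    B ↦ CBA
    C ↦ BC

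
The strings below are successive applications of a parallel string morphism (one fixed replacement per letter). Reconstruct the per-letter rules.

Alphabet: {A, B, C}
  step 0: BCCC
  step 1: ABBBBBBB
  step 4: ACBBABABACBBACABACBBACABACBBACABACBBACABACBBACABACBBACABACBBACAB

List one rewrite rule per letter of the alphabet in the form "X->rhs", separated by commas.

A->AC, B->AB, C->BB

  step 0 ⇒ step 1: BCCC ⇒ AB·BB·BB·BB
    B ↦ AB
    C ↦ BB
    A ↦ AC  (constrained at step 1)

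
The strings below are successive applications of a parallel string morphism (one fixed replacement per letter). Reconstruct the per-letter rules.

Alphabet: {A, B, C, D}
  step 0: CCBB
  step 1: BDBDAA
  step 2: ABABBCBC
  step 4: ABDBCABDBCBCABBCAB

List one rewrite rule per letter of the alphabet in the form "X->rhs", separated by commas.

  step 1 ⇒ step 2: BDBDAA ⇒ A·B·A·B·BC·BC
    A ↦ BC
    B ↦ A
    D ↦ B
  step 0 ⇒ step 1: CCBB ⇒ BD·BD·A·A
    C ↦ BD

A->BC, B->A, C->BD, D->B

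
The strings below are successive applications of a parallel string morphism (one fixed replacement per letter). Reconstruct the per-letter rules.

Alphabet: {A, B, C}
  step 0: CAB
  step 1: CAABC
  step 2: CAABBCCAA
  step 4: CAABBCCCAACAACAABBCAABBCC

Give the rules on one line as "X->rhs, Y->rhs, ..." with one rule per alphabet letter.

A->B, B->C, C->CAA

  step 1 ⇒ step 2: CAABC ⇒ CAA·B·B·C·CAA
    A ↦ B
    B ↦ C
    C ↦ CAA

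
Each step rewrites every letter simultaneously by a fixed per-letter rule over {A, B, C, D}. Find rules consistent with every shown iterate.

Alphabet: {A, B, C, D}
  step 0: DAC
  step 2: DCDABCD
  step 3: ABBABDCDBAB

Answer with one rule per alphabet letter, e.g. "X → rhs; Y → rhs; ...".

A->D, B->CD, C->B, D->AB

  step 2 ⇒ step 3: DCDABCD ⇒ AB·B·AB·D·CD·B·AB
    A ↦ D
    B ↦ CD
    C ↦ B
    D ↦ AB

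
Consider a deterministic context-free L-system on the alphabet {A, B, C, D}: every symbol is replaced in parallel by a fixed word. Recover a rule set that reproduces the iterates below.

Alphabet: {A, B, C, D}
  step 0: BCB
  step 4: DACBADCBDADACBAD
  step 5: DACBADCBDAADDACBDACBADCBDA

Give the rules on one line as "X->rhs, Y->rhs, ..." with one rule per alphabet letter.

  step 4 ⇒ step 5: DACBADCBDADACBAD ⇒ DA·CB·A·D·CB·DA·A·D·DA·CB·DA·CB·A·D·CB·DA
    A ↦ CB
    B ↦ D
    C ↦ A
    D ↦ DA

A->CB, B->D, C->A, D->DA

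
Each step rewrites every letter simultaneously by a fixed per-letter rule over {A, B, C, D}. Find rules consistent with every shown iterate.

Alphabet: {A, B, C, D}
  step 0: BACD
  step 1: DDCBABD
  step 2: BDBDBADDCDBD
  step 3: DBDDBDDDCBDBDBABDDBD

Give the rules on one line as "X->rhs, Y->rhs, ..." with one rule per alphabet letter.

  step 2 ⇒ step 3: BDBDBADDCDBD ⇒ D·BD·D·BD·D·DC·BD·BD·BA·BD·D·BD
    A ↦ DC
    B ↦ D
    C ↦ BA
    D ↦ BD

A->DC, B->D, C->BA, D->BD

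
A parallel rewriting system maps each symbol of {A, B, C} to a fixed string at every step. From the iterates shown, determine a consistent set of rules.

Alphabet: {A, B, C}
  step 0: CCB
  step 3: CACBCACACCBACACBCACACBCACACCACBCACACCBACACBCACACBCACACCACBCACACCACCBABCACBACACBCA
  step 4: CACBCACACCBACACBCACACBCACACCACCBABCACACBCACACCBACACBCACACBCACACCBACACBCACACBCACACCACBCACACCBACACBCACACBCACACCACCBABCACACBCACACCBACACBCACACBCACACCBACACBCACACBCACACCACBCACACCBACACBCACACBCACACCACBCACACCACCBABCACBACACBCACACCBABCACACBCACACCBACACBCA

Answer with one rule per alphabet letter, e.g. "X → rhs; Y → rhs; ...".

  step 3 ⇒ step 4: CACBCACACCBACACBCACACBCACACCACBCACACCBACACBCACACBCACACCACBCACACCACCBABCACBACACBCA ⇒ CAC·BCA·CAC·CBA·CAC·BCA·CAC·BCA·CAC·CAC·CBA·BCA·CAC·BCA·CAC·CBA·CAC·BCA·CAC·BCA·CAC·CBA·CAC·BCA·CAC·BCA·CAC·CAC·BCA·CAC·CBA·CAC·BCA·CAC·BCA·CAC·CAC·CBA·BCA·CAC·BCA·CAC·CBA·CAC·BCA·CAC·BCA·CAC·CBA·CAC·BCA·CAC·BCA·CAC·CAC·BCA·CAC·CBA·CAC·BCA·CAC·BCA·CAC·CAC·BCA·CAC·CAC·CBA·BCA·CBA·CAC·BCA·CAC·CBA·BCA·CAC·BCA·CAC·CBA·CAC·BCA
    A ↦ BCA
    B ↦ CBA
    C ↦ CAC

A->BCA, B->CBA, C->CAC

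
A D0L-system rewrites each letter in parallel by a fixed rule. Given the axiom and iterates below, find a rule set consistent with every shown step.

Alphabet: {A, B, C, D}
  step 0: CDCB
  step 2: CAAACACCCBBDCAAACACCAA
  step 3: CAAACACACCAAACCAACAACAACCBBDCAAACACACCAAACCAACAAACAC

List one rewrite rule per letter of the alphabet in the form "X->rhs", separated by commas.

A->AC, B->C, C->CAA, D->BBD

  step 2 ⇒ step 3: CAAACACCCBBDCAAACACCAA ⇒ CAA·AC·AC·AC·CAA·AC·CAA·CAA·CAA·C·C·BBD·CAA·AC·AC·AC·CAA·AC·CAA·CAA·AC·AC
    A ↦ AC
    B ↦ C
    C ↦ CAA
    D ↦ BBD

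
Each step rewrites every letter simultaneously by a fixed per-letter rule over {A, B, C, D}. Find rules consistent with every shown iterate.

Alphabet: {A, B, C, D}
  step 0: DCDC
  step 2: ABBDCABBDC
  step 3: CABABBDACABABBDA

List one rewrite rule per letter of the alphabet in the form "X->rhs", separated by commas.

  step 2 ⇒ step 3: ABBDCABBDC ⇒ C·AB·AB·BD·A·C·AB·AB·BD·A
    A ↦ C
    B ↦ AB
    C ↦ A
    D ↦ BD

A->C, B->AB, C->A, D->BD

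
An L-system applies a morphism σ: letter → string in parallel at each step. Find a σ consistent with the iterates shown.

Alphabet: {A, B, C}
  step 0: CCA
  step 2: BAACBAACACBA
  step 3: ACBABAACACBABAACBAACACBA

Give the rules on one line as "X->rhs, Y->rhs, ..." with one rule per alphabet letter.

A->BA, B->AC, C->AC

  step 2 ⇒ step 3: BAACBAACACBA ⇒ AC·BA·BA·AC·AC·BA·BA·AC·BA·AC·AC·BA
    A ↦ BA
    B ↦ AC
    C ↦ AC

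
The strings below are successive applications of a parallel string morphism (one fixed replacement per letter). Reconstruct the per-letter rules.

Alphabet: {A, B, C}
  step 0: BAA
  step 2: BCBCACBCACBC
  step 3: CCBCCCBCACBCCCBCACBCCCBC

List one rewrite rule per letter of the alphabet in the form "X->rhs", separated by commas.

  step 2 ⇒ step 3: BCBCACBCACBC ⇒ CC·BC·CC·BC·AC·BC·CC·BC·AC·BC·CC·BC
    A ↦ AC
    B ↦ CC
    C ↦ BC

A->AC, B->CC, C->BC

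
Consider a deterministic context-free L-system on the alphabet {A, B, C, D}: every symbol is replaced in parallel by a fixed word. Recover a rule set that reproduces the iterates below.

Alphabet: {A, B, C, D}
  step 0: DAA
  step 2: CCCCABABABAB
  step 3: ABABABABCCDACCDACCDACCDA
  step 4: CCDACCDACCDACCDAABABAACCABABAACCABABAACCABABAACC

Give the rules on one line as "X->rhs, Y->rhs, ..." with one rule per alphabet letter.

  step 3 ⇒ step 4: ABABABABCCDACCDACCDACCDA ⇒ CC·DA·CC·DA·CC·DA·CC·DA·AB·AB·AA·CC·AB·AB·AA·CC·AB·AB·AA·CC·AB·AB·AA·CC
    A ↦ CC
    B ↦ DA
    C ↦ AB
    D ↦ AA

A->CC, B->DA, C->AB, D->AA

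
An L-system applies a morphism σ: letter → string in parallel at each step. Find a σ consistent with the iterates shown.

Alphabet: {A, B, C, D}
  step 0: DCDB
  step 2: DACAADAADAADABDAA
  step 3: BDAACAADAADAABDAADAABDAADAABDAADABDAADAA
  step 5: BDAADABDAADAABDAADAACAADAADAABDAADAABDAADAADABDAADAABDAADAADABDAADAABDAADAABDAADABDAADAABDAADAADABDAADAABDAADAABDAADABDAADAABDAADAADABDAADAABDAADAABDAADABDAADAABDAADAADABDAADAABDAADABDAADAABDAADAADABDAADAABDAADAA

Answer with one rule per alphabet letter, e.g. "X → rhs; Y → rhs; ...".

  step 2 ⇒ step 3: DACAADAADAADABDAA ⇒ B·DAA·CAA·DAA·DAA·B·DAA·DAA·B·DAA·DAA·B·DAA·DA·B·DAA·DAA
    A ↦ DAA
    B ↦ DA
    C ↦ CAA
    D ↦ B

A->DAA, B->DA, C->CAA, D->B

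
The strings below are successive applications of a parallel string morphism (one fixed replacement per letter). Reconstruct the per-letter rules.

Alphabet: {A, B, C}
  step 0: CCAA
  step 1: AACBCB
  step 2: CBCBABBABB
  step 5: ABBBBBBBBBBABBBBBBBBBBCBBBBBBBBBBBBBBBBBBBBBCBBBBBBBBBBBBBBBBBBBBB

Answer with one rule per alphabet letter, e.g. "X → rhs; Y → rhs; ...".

A->CB, B->BB, C->A

  step 1 ⇒ step 2: AACBCB ⇒ CB·CB·A·BB·A·BB
    A ↦ CB
    B ↦ BB
    C ↦ A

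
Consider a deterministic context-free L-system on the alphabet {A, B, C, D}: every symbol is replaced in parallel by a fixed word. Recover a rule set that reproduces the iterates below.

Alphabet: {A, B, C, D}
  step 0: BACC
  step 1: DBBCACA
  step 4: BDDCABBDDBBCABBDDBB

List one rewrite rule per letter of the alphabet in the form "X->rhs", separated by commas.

  step 0 ⇒ step 1: BACC ⇒ D·BB·CA·CA
    A ↦ BB
    B ↦ D
    C ↦ CA
    D ↦ B  (constrained at step 1)

A->BB, B->D, C->CA, D->B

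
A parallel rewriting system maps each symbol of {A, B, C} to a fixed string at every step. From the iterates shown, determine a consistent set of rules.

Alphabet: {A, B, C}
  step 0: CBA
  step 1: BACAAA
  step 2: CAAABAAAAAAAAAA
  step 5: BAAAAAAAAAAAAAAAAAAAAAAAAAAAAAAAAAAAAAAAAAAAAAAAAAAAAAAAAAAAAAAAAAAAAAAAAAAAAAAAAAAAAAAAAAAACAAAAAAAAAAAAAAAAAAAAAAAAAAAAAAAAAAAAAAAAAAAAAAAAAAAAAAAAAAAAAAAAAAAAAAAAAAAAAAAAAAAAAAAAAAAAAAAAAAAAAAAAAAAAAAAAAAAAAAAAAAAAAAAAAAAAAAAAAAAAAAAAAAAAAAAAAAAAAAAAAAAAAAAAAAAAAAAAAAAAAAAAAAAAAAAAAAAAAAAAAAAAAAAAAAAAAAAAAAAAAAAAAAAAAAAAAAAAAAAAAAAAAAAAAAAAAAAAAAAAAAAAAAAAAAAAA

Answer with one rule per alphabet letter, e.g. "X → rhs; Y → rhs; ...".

A->AAA, B->C, C->BA

  step 1 ⇒ step 2: BACAAA ⇒ C·AAA·BA·AAA·AAA·AAA
    A ↦ AAA
    B ↦ C
    C ↦ BA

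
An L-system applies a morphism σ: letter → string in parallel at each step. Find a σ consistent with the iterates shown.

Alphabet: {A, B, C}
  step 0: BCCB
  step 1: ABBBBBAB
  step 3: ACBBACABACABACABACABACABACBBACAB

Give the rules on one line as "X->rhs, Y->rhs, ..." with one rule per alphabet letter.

  step 0 ⇒ step 1: BCCB ⇒ AB·BB·BB·AB
    B ↦ AB
    C ↦ BB
    A ↦ AC  (constrained at step 1)

A->AC, B->AB, C->BB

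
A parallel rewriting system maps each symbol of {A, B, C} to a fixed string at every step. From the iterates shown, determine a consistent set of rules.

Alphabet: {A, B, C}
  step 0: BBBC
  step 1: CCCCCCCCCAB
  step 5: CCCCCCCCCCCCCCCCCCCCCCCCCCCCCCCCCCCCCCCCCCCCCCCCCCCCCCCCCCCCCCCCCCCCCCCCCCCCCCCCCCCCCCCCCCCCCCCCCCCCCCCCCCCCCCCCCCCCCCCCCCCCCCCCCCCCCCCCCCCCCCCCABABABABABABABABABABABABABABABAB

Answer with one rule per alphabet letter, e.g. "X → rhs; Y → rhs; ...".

  step 0 ⇒ step 1: BBBC ⇒ CCC·CCC·CCC·AB
    B ↦ CCC
    C ↦ AB
    A ↦ C  (constrained at step 1)

A->C, B->CCC, C->AB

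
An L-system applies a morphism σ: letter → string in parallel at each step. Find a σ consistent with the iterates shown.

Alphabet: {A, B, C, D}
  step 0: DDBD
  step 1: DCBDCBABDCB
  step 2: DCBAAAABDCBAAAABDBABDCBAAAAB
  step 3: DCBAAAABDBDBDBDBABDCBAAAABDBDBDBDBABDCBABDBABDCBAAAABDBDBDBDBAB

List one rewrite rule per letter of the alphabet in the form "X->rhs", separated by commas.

  step 2 ⇒ step 3: DCBAAAABDCBAAAABDBABDCBAAAAB ⇒ DCB·AAA·AB·DB·DB·DB·DB·AB·DCB·AAA·AB·DB·DB·DB·DB·AB·DCB·AB·DB·AB·DCB·AAA·AB·DB·DB·DB·DB·AB
    A ↦ DB
    B ↦ AB
    C ↦ AAA
    D ↦ DCB

A->DB, B->AB, C->AAA, D->DCB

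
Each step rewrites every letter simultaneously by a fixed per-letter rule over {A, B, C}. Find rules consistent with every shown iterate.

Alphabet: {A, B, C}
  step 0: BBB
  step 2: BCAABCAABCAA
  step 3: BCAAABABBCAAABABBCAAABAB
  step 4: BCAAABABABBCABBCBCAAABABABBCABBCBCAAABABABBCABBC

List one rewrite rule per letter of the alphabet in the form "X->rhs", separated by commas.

A->AB, B->BC, C->AA

  step 3 ⇒ step 4: BCAAABABBCAAABABBCAAABAB ⇒ BC·AA·AB·AB·AB·BC·AB·BC·BC·AA·AB·AB·AB·BC·AB·BC·BC·AA·AB·AB·AB·BC·AB·BC
    A ↦ AB
    B ↦ BC
    C ↦ AA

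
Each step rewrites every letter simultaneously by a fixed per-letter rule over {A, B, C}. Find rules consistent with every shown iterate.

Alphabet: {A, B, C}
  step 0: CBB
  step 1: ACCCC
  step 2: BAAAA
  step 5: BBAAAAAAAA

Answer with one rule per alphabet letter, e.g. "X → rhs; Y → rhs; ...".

  step 1 ⇒ step 2: ACCCC ⇒ B·A·A·A·A
    A ↦ B
    C ↦ A
  step 0 ⇒ step 1: CBB ⇒ A·CC·CC
    B ↦ CC

A->B, B->CC, C->A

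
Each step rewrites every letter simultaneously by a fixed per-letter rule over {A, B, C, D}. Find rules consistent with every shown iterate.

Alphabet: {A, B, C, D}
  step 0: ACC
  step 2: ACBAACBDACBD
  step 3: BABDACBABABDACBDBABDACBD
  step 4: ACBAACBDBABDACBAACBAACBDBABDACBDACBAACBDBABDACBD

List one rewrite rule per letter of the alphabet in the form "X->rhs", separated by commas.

  step 3 ⇒ step 4: BABDACBABABDACBDBABDACBD ⇒ AC·BA·AC·BD·BA·BD·AC·BA·AC·BA·AC·BD·BA·BD·AC·BD·AC·BA·AC·BD·BA·BD·AC·BD
    A ↦ BA
    B ↦ AC
    C ↦ BD
    D ↦ BD

A->BA, B->AC, C->BD, D->BD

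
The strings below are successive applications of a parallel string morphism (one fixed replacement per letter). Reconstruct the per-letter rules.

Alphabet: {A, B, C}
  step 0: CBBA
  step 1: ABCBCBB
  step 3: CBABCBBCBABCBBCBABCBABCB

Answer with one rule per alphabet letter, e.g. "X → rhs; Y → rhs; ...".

  step 0 ⇒ step 1: CBBA ⇒ AB·CB·CB·B
    A ↦ B
    B ↦ CB
    C ↦ AB

A->B, B->CB, C->AB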